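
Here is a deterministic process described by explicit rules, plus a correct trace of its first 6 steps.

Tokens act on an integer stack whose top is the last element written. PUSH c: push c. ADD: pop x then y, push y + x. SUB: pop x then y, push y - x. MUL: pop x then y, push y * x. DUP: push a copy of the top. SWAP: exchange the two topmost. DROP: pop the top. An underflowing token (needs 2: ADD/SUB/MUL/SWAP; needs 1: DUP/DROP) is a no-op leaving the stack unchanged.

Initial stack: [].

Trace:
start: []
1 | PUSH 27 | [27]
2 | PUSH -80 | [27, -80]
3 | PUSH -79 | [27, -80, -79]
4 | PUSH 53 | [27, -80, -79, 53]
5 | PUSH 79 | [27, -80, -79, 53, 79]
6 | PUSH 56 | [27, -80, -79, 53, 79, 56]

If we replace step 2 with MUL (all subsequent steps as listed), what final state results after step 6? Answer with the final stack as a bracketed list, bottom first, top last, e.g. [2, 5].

(re-executing from step 2 with the substitution; state before step 2: [27])
2 | MUL | [27]
3 | PUSH -79 | [27, -79]
4 | PUSH 53 | [27, -79, 53]
5 | PUSH 79 | [27, -79, 53, 79]
6 | PUSH 56 | [27, -79, 53, 79, 56]

[27, -79, 53, 79, 56]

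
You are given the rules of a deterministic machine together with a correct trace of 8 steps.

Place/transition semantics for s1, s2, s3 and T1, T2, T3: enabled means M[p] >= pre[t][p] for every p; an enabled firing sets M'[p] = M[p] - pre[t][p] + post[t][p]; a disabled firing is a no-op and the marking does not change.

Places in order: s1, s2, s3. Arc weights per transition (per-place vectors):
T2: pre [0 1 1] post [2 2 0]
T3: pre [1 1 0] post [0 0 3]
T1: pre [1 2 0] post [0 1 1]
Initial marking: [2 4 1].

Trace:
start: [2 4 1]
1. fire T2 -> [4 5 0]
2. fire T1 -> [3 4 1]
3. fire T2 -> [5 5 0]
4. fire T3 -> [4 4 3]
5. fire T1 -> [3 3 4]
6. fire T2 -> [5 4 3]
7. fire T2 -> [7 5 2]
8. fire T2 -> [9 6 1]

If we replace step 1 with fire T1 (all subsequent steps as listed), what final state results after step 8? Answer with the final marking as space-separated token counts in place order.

(re-executing from step 1 with the substitution; state before step 1: [2 4 1])
1. fire T1 -> [1 3 2]
2. fire T1 -> [0 2 3]
3. fire T2 -> [2 3 2]
4. fire T3 -> [1 2 5]
5. fire T1 -> [0 1 6]
6. fire T2 -> [2 2 5]
7. fire T2 -> [4 3 4]
8. fire T2 -> [6 4 3]

6 4 3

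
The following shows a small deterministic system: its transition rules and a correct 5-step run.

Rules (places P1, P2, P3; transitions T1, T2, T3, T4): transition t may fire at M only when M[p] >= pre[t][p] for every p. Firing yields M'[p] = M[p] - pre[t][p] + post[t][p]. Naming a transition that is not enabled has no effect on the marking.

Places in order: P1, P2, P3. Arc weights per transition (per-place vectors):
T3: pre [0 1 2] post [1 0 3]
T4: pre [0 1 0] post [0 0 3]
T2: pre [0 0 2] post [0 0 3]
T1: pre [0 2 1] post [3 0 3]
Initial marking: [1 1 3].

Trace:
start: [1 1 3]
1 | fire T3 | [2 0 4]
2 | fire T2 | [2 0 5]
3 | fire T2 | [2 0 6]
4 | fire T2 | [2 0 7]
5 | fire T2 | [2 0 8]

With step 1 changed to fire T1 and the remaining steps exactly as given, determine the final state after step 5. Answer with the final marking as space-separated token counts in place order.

(re-executing from step 1 with the substitution; state before step 1: [1 1 3])
1 | fire T1 | [1 1 3]
2 | fire T2 | [1 1 4]
3 | fire T2 | [1 1 5]
4 | fire T2 | [1 1 6]
5 | fire T2 | [1 1 7]

1 1 7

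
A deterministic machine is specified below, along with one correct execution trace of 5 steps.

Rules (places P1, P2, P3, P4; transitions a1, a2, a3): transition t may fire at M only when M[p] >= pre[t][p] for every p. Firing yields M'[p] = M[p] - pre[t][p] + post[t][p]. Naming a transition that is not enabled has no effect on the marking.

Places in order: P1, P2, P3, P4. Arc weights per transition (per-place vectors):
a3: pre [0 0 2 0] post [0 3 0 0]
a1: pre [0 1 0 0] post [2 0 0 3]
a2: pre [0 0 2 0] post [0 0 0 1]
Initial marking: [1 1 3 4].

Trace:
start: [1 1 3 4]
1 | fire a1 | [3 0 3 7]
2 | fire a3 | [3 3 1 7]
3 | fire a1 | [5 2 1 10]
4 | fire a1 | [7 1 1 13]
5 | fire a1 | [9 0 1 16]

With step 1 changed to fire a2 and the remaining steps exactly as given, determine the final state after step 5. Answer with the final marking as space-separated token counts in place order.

(re-executing from step 1 with the substitution; state before step 1: [1 1 3 4])
1 | fire a2 | [1 1 1 5]
2 | fire a3 | [1 1 1 5]
3 | fire a1 | [3 0 1 8]
4 | fire a1 | [3 0 1 8]
5 | fire a1 | [3 0 1 8]

3 0 1 8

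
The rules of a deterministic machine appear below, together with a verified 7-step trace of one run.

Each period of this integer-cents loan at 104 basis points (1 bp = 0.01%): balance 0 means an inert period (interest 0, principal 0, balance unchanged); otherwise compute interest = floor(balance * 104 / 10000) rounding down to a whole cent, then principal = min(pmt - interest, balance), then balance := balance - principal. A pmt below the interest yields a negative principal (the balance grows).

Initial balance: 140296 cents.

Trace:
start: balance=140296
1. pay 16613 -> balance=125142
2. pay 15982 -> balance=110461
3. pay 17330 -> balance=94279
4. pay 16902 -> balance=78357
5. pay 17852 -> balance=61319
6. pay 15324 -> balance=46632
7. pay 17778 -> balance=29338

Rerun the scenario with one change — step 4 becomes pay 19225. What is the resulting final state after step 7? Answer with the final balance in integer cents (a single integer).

(re-executing from step 4 with the substitution; state before step 4: balance=94279)
4. pay 19225 -> balance=76034
5. pay 17852 -> balance=58972
6. pay 15324 -> balance=44261
7. pay 17778 -> balance=26943

26943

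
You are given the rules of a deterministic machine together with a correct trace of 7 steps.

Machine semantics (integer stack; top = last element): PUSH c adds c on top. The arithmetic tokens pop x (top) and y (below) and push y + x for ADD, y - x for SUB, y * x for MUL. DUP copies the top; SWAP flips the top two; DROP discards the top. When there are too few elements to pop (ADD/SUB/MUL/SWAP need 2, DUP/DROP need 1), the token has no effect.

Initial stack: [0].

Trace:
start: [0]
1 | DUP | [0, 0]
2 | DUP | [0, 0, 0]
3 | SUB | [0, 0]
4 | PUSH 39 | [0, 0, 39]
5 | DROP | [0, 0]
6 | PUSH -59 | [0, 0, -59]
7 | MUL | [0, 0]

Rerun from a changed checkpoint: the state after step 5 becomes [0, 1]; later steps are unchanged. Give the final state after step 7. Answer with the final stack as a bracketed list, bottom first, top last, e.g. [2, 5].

state after step 5 := [0, 1]
6 | PUSH -59 | [0, 1, -59]
7 | MUL | [0, -59]

[0, -59]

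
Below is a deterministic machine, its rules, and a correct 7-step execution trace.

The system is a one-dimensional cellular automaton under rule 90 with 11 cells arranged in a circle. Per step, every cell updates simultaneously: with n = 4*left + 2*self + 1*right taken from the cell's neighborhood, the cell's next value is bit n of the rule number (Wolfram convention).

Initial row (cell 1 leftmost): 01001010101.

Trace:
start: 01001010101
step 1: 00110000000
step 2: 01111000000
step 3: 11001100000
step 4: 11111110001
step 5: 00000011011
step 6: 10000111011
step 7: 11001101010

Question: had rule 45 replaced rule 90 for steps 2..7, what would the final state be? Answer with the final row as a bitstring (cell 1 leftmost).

11100001011

(re-executing steps 2..7 under rule 45; state before step 2: 00110000000)
step 2: 10100111111
step 3: 01100100000
step 4: 01000101111
step 5: 11010111000
step 6: 10111100010
step 7: 11100001011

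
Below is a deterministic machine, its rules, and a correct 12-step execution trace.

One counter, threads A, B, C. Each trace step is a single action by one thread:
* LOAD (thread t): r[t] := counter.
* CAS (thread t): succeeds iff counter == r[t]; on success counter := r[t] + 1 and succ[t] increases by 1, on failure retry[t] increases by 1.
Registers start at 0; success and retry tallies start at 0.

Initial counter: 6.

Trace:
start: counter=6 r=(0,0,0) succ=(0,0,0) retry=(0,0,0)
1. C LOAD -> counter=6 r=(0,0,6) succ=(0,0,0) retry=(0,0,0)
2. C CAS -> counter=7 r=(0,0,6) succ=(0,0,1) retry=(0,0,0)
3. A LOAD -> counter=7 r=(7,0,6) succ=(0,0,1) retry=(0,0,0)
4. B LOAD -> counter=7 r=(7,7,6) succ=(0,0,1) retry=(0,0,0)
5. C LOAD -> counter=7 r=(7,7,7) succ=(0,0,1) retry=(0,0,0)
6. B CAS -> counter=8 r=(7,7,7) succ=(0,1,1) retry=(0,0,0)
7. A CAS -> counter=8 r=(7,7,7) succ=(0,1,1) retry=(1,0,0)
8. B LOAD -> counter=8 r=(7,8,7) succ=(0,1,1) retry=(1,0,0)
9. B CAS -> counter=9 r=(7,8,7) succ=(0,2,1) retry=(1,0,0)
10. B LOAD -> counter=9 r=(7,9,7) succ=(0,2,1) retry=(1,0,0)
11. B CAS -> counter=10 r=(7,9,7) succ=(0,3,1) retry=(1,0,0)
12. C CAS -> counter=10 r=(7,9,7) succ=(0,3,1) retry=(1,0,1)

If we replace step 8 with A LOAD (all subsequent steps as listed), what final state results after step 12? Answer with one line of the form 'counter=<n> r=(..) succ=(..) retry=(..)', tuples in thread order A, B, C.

counter=9 r=(8,8,7) succ=(0,2,1) retry=(1,1,1)

(re-executing from step 8 with the substitution; state before step 8: counter=8 r=(7,7,7) succ=(0,1,1) retry=(1,0,0))
8. A LOAD -> counter=8 r=(8,7,7) succ=(0,1,1) retry=(1,0,0)
9. B CAS -> counter=8 r=(8,7,7) succ=(0,1,1) retry=(1,1,0)
10. B LOAD -> counter=8 r=(8,8,7) succ=(0,1,1) retry=(1,1,0)
11. B CAS -> counter=9 r=(8,8,7) succ=(0,2,1) retry=(1,1,0)
12. C CAS -> counter=9 r=(8,8,7) succ=(0,2,1) retry=(1,1,1)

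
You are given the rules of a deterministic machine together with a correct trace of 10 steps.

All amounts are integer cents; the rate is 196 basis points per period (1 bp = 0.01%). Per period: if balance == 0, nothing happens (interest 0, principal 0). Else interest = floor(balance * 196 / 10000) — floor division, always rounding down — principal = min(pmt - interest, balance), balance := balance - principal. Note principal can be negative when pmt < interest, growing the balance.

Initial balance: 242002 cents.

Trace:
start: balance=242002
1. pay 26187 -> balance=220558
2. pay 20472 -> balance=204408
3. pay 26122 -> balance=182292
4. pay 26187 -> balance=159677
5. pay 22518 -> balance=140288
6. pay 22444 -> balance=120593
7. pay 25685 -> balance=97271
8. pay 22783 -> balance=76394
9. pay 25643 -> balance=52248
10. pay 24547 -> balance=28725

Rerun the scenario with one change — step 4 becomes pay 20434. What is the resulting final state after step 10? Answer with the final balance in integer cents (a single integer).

35189

(re-executing from step 4 with the substitution; state before step 4: balance=182292)
4. pay 20434 -> balance=165430
5. pay 22518 -> balance=146154
6. pay 22444 -> balance=126574
7. pay 25685 -> balance=103369
8. pay 22783 -> balance=82612
9. pay 25643 -> balance=58588
10. pay 24547 -> balance=35189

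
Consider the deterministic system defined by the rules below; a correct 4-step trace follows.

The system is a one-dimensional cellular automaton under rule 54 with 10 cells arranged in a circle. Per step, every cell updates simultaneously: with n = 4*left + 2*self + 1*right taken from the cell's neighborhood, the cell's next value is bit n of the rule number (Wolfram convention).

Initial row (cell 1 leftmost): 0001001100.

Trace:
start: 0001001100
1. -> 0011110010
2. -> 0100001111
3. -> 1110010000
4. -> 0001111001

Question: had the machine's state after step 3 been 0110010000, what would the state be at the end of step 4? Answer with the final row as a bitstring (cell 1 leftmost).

state after step 3 := 0110010000
4. -> 1001111000

1001111000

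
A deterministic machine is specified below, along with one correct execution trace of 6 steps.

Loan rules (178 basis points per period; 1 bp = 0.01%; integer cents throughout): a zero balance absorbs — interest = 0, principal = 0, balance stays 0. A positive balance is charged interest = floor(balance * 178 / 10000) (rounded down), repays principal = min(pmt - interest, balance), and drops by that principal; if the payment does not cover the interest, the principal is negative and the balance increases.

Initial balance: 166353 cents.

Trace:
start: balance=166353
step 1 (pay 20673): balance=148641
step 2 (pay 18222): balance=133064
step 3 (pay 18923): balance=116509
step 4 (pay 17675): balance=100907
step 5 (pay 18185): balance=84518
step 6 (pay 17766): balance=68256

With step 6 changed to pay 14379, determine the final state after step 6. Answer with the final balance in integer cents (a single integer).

(re-executing from step 6 with the substitution; state before step 6: balance=84518)
step 6 (pay 14379): balance=71643

71643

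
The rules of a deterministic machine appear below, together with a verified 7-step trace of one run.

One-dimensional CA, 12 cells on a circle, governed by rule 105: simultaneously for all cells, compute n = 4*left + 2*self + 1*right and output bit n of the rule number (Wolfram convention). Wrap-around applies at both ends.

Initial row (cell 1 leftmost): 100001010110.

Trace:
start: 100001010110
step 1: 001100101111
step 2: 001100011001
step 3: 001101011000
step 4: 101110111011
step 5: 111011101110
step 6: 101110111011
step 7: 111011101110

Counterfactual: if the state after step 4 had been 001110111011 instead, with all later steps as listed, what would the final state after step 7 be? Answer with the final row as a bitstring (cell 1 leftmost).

state after step 4 := 001110111011
step 5: 001011101111
step 6: 000110111001
step 7: 010111101000

010111101000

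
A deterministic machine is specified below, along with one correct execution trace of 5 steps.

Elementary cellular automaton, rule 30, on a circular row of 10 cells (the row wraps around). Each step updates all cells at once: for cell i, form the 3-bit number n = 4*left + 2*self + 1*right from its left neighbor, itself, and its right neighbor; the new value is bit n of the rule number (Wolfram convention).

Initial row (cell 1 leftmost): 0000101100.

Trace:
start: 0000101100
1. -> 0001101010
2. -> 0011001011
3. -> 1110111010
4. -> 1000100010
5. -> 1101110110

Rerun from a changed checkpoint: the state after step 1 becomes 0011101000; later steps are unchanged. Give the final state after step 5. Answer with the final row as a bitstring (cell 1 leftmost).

state after step 1 := 0011101000
2. -> 0110001100
3. -> 1101011010
4. -> 1001010010
5. -> 1111011110

1111011110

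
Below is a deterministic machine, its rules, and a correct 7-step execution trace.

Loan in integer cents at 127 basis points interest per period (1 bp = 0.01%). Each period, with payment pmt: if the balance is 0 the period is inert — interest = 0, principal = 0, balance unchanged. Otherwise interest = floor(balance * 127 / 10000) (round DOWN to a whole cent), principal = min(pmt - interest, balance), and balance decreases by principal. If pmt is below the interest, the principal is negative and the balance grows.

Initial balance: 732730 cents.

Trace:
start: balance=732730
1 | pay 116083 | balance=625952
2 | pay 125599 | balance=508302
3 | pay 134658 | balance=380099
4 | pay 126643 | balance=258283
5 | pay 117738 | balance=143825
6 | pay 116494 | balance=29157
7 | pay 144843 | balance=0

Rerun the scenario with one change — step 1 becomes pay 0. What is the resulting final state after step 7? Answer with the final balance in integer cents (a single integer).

(re-executing from step 1 with the substitution; state before step 1: balance=732730)
1 | pay 0 | balance=742035
2 | pay 125599 | balance=625859
3 | pay 134658 | balance=499149
4 | pay 126643 | balance=378845
5 | pay 117738 | balance=265918
6 | pay 116494 | balance=152801
7 | pay 144843 | balance=9898

9898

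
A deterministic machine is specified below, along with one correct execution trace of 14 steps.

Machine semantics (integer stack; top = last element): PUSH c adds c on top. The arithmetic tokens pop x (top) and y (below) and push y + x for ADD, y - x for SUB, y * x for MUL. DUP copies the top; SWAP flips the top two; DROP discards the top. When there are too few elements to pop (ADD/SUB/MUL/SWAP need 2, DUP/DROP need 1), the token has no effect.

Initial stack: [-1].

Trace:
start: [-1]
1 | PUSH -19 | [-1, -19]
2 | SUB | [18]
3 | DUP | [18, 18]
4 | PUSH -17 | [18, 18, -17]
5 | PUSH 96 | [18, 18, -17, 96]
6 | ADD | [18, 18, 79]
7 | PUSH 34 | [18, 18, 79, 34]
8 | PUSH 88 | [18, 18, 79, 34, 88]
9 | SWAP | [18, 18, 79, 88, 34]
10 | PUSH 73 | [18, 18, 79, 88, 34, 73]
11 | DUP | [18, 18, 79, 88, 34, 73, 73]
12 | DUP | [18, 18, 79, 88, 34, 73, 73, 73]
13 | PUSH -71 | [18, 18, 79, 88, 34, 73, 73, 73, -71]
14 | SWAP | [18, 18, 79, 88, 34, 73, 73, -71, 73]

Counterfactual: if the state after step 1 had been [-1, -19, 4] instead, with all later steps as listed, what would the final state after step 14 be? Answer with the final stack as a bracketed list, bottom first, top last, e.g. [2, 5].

[-1, -23, -23, 79, 88, 34, 73, 73, -71, 73]

state after step 1 := [-1, -19, 4]
2 | SUB | [-1, -23]
3 | DUP | [-1, -23, -23]
4 | PUSH -17 | [-1, -23, -23, -17]
5 | PUSH 96 | [-1, -23, -23, -17, 96]
6 | ADD | [-1, -23, -23, 79]
7 | PUSH 34 | [-1, -23, -23, 79, 34]
8 | PUSH 88 | [-1, -23, -23, 79, 34, 88]
9 | SWAP | [-1, -23, -23, 79, 88, 34]
10 | PUSH 73 | [-1, -23, -23, 79, 88, 34, 73]
11 | DUP | [-1, -23, -23, 79, 88, 34, 73, 73]
12 | DUP | [-1, -23, -23, 79, 88, 34, 73, 73, 73]
13 | PUSH -71 | [-1, -23, -23, 79, 88, 34, 73, 73, 73, -71]
14 | SWAP | [-1, -23, -23, 79, 88, 34, 73, 73, -71, 73]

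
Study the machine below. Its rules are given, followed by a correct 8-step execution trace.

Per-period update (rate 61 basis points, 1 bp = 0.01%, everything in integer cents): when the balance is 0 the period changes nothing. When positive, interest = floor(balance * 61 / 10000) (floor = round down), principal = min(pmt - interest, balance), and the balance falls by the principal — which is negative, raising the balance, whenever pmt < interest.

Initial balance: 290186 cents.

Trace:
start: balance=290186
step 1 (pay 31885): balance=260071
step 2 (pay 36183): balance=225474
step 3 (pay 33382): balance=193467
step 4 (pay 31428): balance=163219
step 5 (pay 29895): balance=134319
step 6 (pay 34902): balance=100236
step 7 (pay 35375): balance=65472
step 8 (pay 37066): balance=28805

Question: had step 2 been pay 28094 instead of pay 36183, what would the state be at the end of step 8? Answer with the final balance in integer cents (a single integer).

(re-executing from step 2 with the substitution; state before step 2: balance=260071)
step 2 (pay 28094): balance=233563
step 3 (pay 33382): balance=201605
step 4 (pay 31428): balance=171406
step 5 (pay 29895): balance=142556
step 6 (pay 34902): balance=108523
step 7 (pay 35375): balance=73809
step 8 (pay 37066): balance=37193

37193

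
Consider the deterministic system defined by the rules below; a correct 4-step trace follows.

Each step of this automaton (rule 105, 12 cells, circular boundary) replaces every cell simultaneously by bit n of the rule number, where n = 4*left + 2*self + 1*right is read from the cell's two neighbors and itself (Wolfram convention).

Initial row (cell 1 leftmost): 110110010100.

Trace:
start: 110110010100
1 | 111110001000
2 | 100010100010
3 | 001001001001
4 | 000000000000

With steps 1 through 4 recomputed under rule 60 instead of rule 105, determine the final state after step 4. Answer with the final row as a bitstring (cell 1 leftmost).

(re-executing steps 1..4 under rule 60; state before step 1: 110110010100)
1 | 101101011110
2 | 111011110001
3 | 000110001001
4 | 100101001101

100101001101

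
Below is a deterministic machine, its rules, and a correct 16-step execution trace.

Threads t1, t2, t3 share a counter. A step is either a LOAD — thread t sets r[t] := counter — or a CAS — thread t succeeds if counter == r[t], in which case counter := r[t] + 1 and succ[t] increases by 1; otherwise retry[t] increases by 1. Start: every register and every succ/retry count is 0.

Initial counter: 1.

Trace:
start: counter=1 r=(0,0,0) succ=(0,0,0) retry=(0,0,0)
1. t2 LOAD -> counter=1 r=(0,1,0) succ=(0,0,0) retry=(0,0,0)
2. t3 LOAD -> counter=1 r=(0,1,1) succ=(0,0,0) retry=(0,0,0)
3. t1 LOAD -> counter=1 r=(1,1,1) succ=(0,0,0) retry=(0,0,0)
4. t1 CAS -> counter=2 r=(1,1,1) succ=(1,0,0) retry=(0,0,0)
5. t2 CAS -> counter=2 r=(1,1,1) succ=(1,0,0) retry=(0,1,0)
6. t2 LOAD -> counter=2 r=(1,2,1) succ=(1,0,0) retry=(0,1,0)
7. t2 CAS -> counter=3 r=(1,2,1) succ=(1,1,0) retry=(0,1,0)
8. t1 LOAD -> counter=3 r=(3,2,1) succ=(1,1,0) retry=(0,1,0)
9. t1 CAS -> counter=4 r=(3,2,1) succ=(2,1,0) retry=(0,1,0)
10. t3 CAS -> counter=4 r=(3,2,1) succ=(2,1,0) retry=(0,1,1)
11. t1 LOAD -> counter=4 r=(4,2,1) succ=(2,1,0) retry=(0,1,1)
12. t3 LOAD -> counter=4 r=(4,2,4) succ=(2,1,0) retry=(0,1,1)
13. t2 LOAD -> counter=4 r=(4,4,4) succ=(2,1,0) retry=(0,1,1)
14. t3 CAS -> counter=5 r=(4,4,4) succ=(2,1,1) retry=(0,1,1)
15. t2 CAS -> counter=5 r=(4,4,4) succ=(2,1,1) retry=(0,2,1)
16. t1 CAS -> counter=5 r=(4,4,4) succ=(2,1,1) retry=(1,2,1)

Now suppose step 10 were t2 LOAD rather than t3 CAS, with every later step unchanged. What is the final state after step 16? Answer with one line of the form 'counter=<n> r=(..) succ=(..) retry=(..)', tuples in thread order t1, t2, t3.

(re-executing from step 10 with the substitution; state before step 10: counter=4 r=(3,2,1) succ=(2,1,0) retry=(0,1,0))
10. t2 LOAD -> counter=4 r=(3,4,1) succ=(2,1,0) retry=(0,1,0)
11. t1 LOAD -> counter=4 r=(4,4,1) succ=(2,1,0) retry=(0,1,0)
12. t3 LOAD -> counter=4 r=(4,4,4) succ=(2,1,0) retry=(0,1,0)
13. t2 LOAD -> counter=4 r=(4,4,4) succ=(2,1,0) retry=(0,1,0)
14. t3 CAS -> counter=5 r=(4,4,4) succ=(2,1,1) retry=(0,1,0)
15. t2 CAS -> counter=5 r=(4,4,4) succ=(2,1,1) retry=(0,2,0)
16. t1 CAS -> counter=5 r=(4,4,4) succ=(2,1,1) retry=(1,2,0)

counter=5 r=(4,4,4) succ=(2,1,1) retry=(1,2,0)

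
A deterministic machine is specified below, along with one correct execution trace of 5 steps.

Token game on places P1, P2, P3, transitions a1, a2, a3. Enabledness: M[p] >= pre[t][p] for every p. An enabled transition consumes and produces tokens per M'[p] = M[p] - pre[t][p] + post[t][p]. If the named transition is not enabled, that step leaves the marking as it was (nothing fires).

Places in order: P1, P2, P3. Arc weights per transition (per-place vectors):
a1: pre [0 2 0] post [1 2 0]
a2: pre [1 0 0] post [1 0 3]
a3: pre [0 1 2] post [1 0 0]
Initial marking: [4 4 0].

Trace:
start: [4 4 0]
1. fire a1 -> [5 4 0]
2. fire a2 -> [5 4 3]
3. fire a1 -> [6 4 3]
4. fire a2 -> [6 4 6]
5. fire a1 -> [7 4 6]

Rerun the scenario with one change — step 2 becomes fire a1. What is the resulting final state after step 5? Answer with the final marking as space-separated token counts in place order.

8 4 3

(re-executing from step 2 with the substitution; state before step 2: [5 4 0])
2. fire a1 -> [6 4 0]
3. fire a1 -> [7 4 0]
4. fire a2 -> [7 4 3]
5. fire a1 -> [8 4 3]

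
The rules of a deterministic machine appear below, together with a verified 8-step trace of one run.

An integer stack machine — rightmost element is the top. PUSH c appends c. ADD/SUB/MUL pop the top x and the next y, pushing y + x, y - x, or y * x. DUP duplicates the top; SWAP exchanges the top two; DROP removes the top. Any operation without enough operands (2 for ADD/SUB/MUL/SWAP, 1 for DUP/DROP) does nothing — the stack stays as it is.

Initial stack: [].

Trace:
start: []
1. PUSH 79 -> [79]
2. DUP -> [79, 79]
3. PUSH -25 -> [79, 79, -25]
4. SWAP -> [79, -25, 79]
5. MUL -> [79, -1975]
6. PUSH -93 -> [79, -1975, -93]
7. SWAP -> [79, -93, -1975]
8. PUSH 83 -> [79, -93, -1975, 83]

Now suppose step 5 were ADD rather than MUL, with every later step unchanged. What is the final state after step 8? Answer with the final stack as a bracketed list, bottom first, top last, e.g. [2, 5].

[79, -93, 54, 83]

(re-executing from step 5 with the substitution; state before step 5: [79, -25, 79])
5. ADD -> [79, 54]
6. PUSH -93 -> [79, 54, -93]
7. SWAP -> [79, -93, 54]
8. PUSH 83 -> [79, -93, 54, 83]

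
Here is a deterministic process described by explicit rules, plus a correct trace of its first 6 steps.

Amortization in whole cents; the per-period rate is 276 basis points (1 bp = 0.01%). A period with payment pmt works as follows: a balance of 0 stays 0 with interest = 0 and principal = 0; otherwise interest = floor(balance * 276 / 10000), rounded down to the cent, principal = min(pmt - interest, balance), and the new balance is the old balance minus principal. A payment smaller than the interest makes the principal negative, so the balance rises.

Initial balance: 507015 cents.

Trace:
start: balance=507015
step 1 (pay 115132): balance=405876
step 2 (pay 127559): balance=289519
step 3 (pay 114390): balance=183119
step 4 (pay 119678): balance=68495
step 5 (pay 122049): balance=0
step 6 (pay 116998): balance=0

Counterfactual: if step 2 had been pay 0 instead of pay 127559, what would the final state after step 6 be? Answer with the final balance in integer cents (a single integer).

0

(re-executing from step 2 with the substitution; state before step 2: balance=405876)
step 2 (pay 0): balance=417078
step 3 (pay 114390): balance=314199
step 4 (pay 119678): balance=203192
step 5 (pay 122049): balance=86751
step 6 (pay 116998): balance=0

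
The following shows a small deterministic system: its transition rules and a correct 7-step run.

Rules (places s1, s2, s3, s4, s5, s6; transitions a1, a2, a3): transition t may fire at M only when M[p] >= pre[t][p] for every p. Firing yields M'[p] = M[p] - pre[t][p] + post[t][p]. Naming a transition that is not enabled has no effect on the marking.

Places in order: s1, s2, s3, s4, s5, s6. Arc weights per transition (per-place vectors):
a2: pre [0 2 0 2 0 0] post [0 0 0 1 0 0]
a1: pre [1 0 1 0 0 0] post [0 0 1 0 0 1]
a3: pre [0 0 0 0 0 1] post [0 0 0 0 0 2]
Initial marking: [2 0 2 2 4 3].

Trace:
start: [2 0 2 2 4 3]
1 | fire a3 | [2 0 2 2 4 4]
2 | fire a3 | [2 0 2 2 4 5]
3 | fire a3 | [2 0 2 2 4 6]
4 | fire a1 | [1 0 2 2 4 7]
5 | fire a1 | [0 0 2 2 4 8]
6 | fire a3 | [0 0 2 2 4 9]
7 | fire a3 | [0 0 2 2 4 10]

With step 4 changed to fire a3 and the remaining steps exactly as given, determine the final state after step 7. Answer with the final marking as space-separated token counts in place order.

(re-executing from step 4 with the substitution; state before step 4: [2 0 2 2 4 6])
4 | fire a3 | [2 0 2 2 4 7]
5 | fire a1 | [1 0 2 2 4 8]
6 | fire a3 | [1 0 2 2 4 9]
7 | fire a3 | [1 0 2 2 4 10]

1 0 2 2 4 10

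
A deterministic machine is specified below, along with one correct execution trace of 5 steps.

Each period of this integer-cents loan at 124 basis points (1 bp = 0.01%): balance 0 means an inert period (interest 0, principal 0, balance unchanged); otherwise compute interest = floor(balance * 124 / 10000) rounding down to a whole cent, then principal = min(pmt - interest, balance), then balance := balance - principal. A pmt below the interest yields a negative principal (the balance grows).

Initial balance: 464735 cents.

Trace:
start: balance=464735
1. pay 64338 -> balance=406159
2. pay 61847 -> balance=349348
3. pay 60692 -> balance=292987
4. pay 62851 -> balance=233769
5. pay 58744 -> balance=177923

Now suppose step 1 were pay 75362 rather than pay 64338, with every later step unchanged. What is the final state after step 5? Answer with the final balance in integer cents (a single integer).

(re-executing from step 1 with the substitution; state before step 1: balance=464735)
1. pay 75362 -> balance=395135
2. pay 61847 -> balance=338187
3. pay 60692 -> balance=281688
4. pay 62851 -> balance=222329
5. pay 58744 -> balance=166341

166341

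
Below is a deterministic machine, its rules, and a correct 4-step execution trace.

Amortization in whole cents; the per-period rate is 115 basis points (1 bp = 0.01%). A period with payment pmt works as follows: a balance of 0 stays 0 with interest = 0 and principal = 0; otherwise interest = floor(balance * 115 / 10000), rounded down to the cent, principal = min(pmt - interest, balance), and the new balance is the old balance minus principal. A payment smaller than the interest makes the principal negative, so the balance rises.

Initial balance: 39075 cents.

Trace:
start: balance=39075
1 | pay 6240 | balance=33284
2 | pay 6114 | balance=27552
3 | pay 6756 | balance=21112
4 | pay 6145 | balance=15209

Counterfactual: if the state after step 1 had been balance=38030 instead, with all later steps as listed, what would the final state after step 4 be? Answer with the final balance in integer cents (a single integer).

state after step 1 := balance=38030
2 | pay 6114 | balance=32353
3 | pay 6756 | balance=25969
4 | pay 6145 | balance=20122

20122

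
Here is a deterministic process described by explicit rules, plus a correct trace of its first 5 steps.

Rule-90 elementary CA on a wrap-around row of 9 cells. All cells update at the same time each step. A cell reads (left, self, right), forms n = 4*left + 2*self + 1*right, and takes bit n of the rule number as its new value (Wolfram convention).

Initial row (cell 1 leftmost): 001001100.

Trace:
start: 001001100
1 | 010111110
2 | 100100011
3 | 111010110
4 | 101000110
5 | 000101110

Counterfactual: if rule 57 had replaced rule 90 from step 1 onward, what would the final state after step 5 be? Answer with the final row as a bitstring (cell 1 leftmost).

(re-executing steps 1..5 under rule 57; state before step 1: 001001100)
1 | 100101011
2 | 010010110
3 | 001001101
4 | 100101010
5 | 010010101

010010101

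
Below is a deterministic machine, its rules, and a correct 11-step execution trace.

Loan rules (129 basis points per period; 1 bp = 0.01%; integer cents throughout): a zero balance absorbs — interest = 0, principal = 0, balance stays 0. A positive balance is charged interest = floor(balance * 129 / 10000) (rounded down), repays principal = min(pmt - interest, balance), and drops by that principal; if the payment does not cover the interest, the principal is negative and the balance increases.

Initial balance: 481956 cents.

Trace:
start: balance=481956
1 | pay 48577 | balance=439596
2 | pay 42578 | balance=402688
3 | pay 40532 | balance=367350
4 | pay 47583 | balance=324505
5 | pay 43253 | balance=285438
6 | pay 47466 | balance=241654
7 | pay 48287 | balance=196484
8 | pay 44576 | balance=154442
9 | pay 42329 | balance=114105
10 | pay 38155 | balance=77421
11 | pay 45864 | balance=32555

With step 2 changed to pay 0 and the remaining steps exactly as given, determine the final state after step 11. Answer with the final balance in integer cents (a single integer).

(re-executing from step 2 with the substitution; state before step 2: balance=439596)
2 | pay 0 | balance=445266
3 | pay 40532 | balance=410477
4 | pay 47583 | balance=368189
5 | pay 43253 | balance=329685
6 | pay 47466 | balance=286471
7 | pay 48287 | balance=241879
8 | pay 44576 | balance=200423
9 | pay 42329 | balance=160679
10 | pay 38155 | balance=124596
11 | pay 45864 | balance=80339

80339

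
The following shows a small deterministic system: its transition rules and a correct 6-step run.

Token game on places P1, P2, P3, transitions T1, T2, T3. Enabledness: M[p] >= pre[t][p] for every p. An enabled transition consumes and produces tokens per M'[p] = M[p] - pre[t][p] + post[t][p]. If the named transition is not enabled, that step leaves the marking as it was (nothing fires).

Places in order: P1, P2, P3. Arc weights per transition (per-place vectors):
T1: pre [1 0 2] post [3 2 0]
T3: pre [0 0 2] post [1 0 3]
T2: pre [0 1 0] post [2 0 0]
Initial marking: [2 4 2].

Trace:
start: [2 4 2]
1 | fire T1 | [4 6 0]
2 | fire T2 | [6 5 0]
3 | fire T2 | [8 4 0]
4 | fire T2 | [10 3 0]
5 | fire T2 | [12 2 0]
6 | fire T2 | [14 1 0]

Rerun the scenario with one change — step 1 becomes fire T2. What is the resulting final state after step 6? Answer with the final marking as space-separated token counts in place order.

(re-executing from step 1 with the substitution; state before step 1: [2 4 2])
1 | fire T2 | [4 3 2]
2 | fire T2 | [6 2 2]
3 | fire T2 | [8 1 2]
4 | fire T2 | [10 0 2]
5 | fire T2 | [10 0 2]
6 | fire T2 | [10 0 2]

10 0 2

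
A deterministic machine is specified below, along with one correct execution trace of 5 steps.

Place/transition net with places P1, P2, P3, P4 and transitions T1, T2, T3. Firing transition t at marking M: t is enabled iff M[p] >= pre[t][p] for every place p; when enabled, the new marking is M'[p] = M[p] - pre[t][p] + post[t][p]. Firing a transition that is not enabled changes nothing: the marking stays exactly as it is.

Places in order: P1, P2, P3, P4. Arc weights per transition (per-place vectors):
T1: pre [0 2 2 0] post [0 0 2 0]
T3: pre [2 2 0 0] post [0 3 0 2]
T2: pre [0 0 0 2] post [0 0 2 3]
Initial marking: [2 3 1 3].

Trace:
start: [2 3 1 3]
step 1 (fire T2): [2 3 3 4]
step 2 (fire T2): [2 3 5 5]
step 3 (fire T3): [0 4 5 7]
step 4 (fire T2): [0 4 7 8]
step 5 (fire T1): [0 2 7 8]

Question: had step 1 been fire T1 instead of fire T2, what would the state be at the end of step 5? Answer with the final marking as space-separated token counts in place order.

0 2 5 7

(re-executing from step 1 with the substitution; state before step 1: [2 3 1 3])
step 1 (fire T1): [2 3 1 3]
step 2 (fire T2): [2 3 3 4]
step 3 (fire T3): [0 4 3 6]
step 4 (fire T2): [0 4 5 7]
step 5 (fire T1): [0 2 5 7]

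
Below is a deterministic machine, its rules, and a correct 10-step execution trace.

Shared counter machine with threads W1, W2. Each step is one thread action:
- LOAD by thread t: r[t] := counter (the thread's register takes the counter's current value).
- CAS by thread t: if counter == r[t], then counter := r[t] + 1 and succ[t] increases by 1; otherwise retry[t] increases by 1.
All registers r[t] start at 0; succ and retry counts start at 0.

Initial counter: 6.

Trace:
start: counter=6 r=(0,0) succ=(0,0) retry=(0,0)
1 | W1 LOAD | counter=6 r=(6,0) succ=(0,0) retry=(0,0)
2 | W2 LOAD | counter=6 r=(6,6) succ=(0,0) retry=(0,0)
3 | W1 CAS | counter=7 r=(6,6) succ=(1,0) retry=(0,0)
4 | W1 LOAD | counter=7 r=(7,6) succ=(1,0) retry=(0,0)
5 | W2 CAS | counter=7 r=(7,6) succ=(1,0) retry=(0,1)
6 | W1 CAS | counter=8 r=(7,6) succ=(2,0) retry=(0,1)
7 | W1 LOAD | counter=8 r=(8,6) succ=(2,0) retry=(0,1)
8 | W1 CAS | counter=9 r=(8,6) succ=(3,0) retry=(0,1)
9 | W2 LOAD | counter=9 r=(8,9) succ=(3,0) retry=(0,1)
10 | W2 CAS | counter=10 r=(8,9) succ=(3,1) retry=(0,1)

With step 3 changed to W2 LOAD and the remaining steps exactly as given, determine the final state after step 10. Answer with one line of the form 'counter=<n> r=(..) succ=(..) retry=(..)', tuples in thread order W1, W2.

(re-executing from step 3 with the substitution; state before step 3: counter=6 r=(6,6) succ=(0,0) retry=(0,0))
3 | W2 LOAD | counter=6 r=(6,6) succ=(0,0) retry=(0,0)
4 | W1 LOAD | counter=6 r=(6,6) succ=(0,0) retry=(0,0)
5 | W2 CAS | counter=7 r=(6,6) succ=(0,1) retry=(0,0)
6 | W1 CAS | counter=7 r=(6,6) succ=(0,1) retry=(1,0)
7 | W1 LOAD | counter=7 r=(7,6) succ=(0,1) retry=(1,0)
8 | W1 CAS | counter=8 r=(7,6) succ=(1,1) retry=(1,0)
9 | W2 LOAD | counter=8 r=(7,8) succ=(1,1) retry=(1,0)
10 | W2 CAS | counter=9 r=(7,8) succ=(1,2) retry=(1,0)

counter=9 r=(7,8) succ=(1,2) retry=(1,0)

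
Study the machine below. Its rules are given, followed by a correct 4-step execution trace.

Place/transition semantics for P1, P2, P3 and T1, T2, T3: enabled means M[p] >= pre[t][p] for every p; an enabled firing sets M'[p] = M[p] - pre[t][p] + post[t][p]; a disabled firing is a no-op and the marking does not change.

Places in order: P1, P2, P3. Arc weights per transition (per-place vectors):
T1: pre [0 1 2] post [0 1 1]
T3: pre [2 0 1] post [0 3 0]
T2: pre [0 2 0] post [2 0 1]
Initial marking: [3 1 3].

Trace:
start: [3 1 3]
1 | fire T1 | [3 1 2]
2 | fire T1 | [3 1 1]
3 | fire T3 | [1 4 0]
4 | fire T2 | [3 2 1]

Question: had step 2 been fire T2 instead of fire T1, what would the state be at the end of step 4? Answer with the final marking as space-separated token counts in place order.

3 2 2

(re-executing from step 2 with the substitution; state before step 2: [3 1 2])
2 | fire T2 | [3 1 2]
3 | fire T3 | [1 4 1]
4 | fire T2 | [3 2 2]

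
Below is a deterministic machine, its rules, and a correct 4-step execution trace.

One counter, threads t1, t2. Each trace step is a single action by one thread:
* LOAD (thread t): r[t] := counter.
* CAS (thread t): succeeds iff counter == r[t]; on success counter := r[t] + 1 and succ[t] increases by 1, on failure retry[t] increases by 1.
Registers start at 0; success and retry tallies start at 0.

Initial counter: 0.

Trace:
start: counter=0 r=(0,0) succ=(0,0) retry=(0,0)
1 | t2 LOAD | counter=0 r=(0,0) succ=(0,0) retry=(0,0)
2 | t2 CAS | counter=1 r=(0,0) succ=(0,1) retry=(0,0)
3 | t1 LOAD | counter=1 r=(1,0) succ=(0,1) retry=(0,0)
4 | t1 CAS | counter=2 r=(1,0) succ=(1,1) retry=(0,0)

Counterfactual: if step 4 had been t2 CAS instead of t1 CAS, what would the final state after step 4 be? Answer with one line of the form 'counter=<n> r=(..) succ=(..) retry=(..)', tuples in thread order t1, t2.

(re-executing from step 4 with the substitution; state before step 4: counter=1 r=(1,0) succ=(0,1) retry=(0,0))
4 | t2 CAS | counter=1 r=(1,0) succ=(0,1) retry=(0,1)

counter=1 r=(1,0) succ=(0,1) retry=(0,1)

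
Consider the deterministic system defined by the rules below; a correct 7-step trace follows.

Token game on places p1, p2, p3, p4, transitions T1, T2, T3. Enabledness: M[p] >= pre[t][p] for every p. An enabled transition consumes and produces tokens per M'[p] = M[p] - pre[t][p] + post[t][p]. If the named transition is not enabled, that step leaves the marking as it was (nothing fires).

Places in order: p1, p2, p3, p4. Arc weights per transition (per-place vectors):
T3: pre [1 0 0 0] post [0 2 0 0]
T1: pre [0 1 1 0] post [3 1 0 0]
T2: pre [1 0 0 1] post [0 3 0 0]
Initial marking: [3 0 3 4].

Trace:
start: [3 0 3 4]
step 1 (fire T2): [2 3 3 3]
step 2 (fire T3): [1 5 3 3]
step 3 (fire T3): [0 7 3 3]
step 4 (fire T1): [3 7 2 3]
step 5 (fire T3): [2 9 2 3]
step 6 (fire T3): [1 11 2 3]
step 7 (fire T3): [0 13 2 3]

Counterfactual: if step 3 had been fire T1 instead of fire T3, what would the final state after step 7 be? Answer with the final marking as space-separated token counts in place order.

4 11 1 3

(re-executing from step 3 with the substitution; state before step 3: [1 5 3 3])
step 3 (fire T1): [4 5 2 3]
step 4 (fire T1): [7 5 1 3]
step 5 (fire T3): [6 7 1 3]
step 6 (fire T3): [5 9 1 3]
step 7 (fire T3): [4 11 1 3]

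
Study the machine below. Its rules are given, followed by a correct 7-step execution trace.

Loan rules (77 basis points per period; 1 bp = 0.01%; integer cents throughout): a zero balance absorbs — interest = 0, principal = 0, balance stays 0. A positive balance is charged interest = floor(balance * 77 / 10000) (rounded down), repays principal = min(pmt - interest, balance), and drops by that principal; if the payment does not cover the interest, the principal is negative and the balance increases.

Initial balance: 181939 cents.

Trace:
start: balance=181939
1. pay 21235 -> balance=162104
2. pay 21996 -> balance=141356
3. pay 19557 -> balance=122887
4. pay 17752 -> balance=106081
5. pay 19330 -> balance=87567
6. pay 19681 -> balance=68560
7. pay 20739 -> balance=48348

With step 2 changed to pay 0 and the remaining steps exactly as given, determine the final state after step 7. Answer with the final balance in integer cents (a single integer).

71203

(re-executing from step 2 with the substitution; state before step 2: balance=162104)
2. pay 0 -> balance=163352
3. pay 19557 -> balance=145052
4. pay 17752 -> balance=128416
5. pay 19330 -> balance=110074
6. pay 19681 -> balance=91240
7. pay 20739 -> balance=71203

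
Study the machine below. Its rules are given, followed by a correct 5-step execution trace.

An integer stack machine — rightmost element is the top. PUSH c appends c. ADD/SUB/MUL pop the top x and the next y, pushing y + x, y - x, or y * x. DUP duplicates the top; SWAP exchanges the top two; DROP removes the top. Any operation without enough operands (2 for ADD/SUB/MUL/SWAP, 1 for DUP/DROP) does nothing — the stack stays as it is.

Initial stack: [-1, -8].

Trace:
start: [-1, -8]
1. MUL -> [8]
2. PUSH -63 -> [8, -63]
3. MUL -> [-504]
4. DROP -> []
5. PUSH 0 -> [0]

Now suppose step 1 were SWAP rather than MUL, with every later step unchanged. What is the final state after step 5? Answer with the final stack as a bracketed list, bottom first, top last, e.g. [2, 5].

(re-executing from step 1 with the substitution; state before step 1: [-1, -8])
1. SWAP -> [-8, -1]
2. PUSH -63 -> [-8, -1, -63]
3. MUL -> [-8, 63]
4. DROP -> [-8]
5. PUSH 0 -> [-8, 0]

[-8, 0]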